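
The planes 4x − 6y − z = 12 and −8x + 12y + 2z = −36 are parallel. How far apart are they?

6/√53

Divide the second equation by -2 to match normals: 4x − 6y − z = 18.
With common normal n = (4, −6, −1) (|n| = √53), the distance is |12 − 18|/|n| = 6/√53.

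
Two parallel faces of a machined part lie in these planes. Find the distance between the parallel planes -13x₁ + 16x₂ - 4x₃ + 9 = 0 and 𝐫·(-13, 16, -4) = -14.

Both planes have normal n = (-13, 16, -4), |n| = 21. Any point on the first plane is at distance |(-14) − (-9)|/|n| = 5/21 from the second.

5/21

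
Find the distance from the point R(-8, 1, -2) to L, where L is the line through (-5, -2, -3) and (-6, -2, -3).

√10

A direction vector is d = (-1, 0, 0).
AP = (-3, 3, 1), and AP × d = (0, -1, 3).
|AP × d|² = 10 and |d|² = 1, so the distance is √10.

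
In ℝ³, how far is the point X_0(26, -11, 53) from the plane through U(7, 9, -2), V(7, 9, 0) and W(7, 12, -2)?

UV = (0, 0, 2) and UW = (0, 3, 0), so a normal is n = UV × UW = (-6, 0, 0).
n = (-6, 0, 0); n·P − (-42) = -114; |n| = 6; distance = 114/6 = 19.

19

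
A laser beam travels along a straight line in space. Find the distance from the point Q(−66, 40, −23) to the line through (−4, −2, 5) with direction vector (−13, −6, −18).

Direction vector d = (−13, −6, −18).
AP = (−62, 42, −28); AP·d = 1058, |AP|² = 6392, |d|² = 529.
distance² = |AP|² − (AP·d)²/|d|² = 6392 − 1119364/529 = 4276, so the distance is 2√1069.

2√1069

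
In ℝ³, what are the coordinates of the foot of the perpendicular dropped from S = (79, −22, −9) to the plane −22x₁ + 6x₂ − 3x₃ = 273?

The perpendicular from S has direction n = (−22, 6, −3): r = (79, −22, −9) + μ(−22, 6, −3).
Substitute into the plane: n·(S + μn) = 273 gives -1843 + 529μ = 273, so μ = 4.
Foot = (79, −22, −9) + 4·(−22, 6, −3) = (−9, 2, −21).

(-9, 2, -21)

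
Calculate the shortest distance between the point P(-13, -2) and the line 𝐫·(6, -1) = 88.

164√37/37

The normal to the line is n = (6, -1) with |n| = √37.
|n·P − 88| = |-76 − 88| = 164, so the distance is 164/√37 = 164√37/37.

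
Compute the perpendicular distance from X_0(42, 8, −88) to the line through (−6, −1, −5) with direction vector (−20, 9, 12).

√3649

Direction vector d = (−20, 9, 12).
AP = (48, 9, −83); AP·d = -1875, |AP|² = 9274, |d|² = 625.
distance² = |AP|² − (AP·d)²/|d|² = 9274 − 3515625/625 = 3649, so the distance is √3649.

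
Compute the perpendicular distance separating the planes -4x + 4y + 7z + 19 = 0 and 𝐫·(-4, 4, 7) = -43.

With common normal n = (-4, 4, 7) (|n| = 9), the distance is |(-19) − (-43)|/|n| = 24/9 = 8/3.

8/3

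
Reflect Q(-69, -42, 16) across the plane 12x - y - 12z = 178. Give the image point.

n = (12, -1, -12), |n|² = 289, n·Q − 178 = -1156, so t = -1156/289 = -4.
Foot F = Q − (-4)·n = (-21, -46, -32); the reflection is 2F − Q = (27, -50, -80).

(27, -50, -80)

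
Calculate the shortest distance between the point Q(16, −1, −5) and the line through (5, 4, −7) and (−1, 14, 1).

A direction vector is d = (−6, 10, 8).
AP = (11, −5, 2); AP·d = -100, |AP|² = 150, |d|² = 200.
distance² = |AP|² − (AP·d)²/|d|² = 150 − 10000/200 = 100, so the distance is 10.

10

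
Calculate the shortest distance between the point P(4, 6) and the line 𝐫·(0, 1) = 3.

d = |0·4 + 1·6 − 3| / √(0 + 1) = |3|/1 = 3.

3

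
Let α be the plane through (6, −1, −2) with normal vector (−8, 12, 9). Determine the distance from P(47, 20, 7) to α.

5/17

The plane has equation n·(r − (6, −1, −2)) = 0, i.e. n·r = -78.
n = (−8, 12, 9); n·P − (-78) = 5; |n| = 17; distance = 5/17.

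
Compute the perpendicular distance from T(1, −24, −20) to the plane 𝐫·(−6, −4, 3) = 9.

n = (−6, −4, 3); n·P − 9 = 21; |n| = √61; distance = 21/√61 = 21√61/61.

21/√61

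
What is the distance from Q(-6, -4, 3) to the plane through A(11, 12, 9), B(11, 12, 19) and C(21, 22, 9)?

1/√2

AB = (0, 0, 10) and AC = (10, 10, 0), so a normal is n = AB × AC = (-100, 100, 0).
d = |(-100)·(-6) + 100·(-4) − 100| / √(10000 + 10000 + 0) = |100| / (100√2) = 1/√2.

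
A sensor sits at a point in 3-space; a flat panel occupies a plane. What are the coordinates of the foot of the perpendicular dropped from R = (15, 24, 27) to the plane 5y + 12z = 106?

(15, 14, 3)

n = (0, 5, 12), |n|² = 169, and n·R − 106 = 338.
t = 338/169 = 2, so the foot is R − t·n = (15, 24, 27) − 2·(0, 5, 12) = (15, 14, 3).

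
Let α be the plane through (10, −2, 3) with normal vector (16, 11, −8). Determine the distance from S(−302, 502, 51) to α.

The plane has equation n·(r − (10, −2, 3)) = 0, i.e. n·r = 114.
n = (16, 11, −8); n·P − 114 = 168; |n| = 21; distance = 168/21 = 8.

8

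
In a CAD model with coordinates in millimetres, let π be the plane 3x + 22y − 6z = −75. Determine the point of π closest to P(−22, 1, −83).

(-25, -21, -77)

The perpendicular from P has direction n = (3, 22, −6): r = (−22, 1, −83) + μ(3, 22, −6).
Substitute into the plane: n·(P + μn) = -75 gives 454 + 529μ = -75, so μ = -1.
Foot = (−22, 1, −83) + (-1)·(3, 22, −6) = (−25, −21, −77).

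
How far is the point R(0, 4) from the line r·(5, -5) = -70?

The normal to the line is n = (5, -5) with |n| = 5√2.
|n·R − (-70)| = |-20 − (-70)| = 50, so the distance is 50/(5√2) = 5√2.

5√2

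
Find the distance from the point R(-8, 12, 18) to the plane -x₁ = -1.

d = |(-1)·(-8) − (-1)| / √(1 + 0 + 0) = |9| / 1 = 9.

9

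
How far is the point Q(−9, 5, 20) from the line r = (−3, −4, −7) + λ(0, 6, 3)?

Direction vector d = (0, 6, 3).
AP = (−6, 9, 27); AP·d = 135, |AP|² = 846, |d|² = 45.
distance² = |AP|² − (AP·d)²/|d|² = 846 − 18225/45 = 441, so the distance is 21.

21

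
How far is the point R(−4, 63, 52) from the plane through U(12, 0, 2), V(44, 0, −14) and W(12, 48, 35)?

UV = (32, 0, −16) and UW = (0, 48, 33), so a normal is n = UV × UW = (768, −1056, 1536).
Then n·(−4, 63, 52) − 12288 = −2016.
|n| = √(589824 + 1115136 + 2359296) = 2016, so the distance is |-2016|/2016 = 1.

1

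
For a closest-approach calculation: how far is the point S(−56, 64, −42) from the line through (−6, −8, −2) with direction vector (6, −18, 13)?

2√205

Direction vector d = (6, −18, 13).
AP = (−50, 72, −40), and AP × d = (216, 410, 468).
|AP × d|² = 433780 and |d|² = 529, so the distance is √(433780/529) = √820 = 2√205.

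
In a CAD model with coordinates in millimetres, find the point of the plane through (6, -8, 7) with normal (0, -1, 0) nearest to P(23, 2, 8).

(23, -8, 8)

The perpendicular from P has direction n = (0, -1, 0): r = (23, 2, 8) + μ(0, -1, 0).
Substitute into the plane: n·(P + μn) = 8 gives -2 + 1μ = 8, so μ = 10.
Foot = (23, 2, 8) + 10·(0, -1, 0) = (23, -8, 8).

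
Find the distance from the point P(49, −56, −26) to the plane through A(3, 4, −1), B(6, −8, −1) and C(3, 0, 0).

AB = (3, −12, 0) and AC = (0, −4, 1), so a normal is n = AB × AC = (−12, −3, −12).
d = |(-12)·49 + (-3)·(-56) + (-12)·(-26) − (-36)| / √(144 + 9 + 144) = |-72| / (3√33) = 24/√33.

8√33/11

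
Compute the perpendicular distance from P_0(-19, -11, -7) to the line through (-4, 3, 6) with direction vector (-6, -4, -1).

√113

Direction vector d = (-6, -4, -1).
AP = (-15, -14, -13), and AP × d = (-38, 63, -24).
|AP × d|² = 5989 and |d|² = 53, so the distance is √(5989/53) = √113.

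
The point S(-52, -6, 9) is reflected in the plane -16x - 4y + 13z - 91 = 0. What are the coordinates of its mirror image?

With n = (-16, -4, 13), the signed offset is (n·S − 91)/|n|² = 882/441 = 2.
S' = S − 2t·n = (-52, -6, 9) − 4·(-16, -4, 13) = (12, 10, -43).

(12, 10, -43)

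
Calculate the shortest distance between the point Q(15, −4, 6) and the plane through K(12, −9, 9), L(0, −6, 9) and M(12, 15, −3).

1/9

KL = (−12, 3, 0) and KM = (0, 24, −12), so a normal is n = KL × KM = (−36, −144, −288).
d = |(-36)·15 + (-144)·(-4) + (-288)·6 − (-1728)| / √(1296 + 20736 + 82944) = |36| / 324 = 1/9.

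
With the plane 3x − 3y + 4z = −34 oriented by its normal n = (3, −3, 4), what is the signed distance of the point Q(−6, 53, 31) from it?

-19√34/34

n·Q − (-34) = -19.
|n| = √34, so the signed distance is -19√34/34.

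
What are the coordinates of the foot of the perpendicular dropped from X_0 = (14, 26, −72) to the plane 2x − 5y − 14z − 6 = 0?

(6, 46, -16)

n = (2, −5, −14), |n|² = 225, and n·X_0 − 6 = 900.
t = 900/225 = 4, so the foot is X_0 − t·n = (14, 26, −72) − 4·(2, −5, −14) = (6, 46, −16).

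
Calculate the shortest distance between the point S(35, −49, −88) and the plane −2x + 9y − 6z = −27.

d = |(-2)·35 + 9·(-49) + (-6)·(-88) − (-27)| / √(4 + 81 + 36) = |44| / 11 = 4.

4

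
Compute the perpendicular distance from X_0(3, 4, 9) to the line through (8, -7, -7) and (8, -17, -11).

√141

A direction vector is d = (0, -10, -4).
AP = (-5, 11, 16), and AP × d = (116, -20, 50).
|AP × d|² = 16356 and |d|² = 116, so the distance is √(16356/116) = √141.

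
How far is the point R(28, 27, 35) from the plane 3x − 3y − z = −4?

28/√19

d = |3·28 + (-3)·27 + (-1)·35 − (-4)| / √(9 + 9 + 1) = |-28| / √19 = 28√19/19.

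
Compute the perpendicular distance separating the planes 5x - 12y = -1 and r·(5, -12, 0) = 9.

10/13

With common normal n = (5, -12, 0) (|n| = 13), the distance is |(-1) − 9|/|n| = 10/13.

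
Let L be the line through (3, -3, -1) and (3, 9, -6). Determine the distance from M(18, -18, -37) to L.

A direction vector is d = (0, 12, -5).
AP = (15, -15, -36); AP·d = 0, |AP|² = 1746, |d|² = 169.
distance² = |AP|² − (AP·d)²/|d|² = 1746 − 0/169 = 1746, so the distance is 3√194.

3√194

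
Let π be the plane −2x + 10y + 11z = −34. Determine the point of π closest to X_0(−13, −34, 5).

n = (−2, 10, 11), |n|² = 225, and n·X_0 − (-34) = -225.
t = -225/225 = -1, so the foot is X_0 − t·n = (−13, −34, 5) − (-1)·(−2, 10, 11) = (−15, −24, 16).

(-15, -24, 16)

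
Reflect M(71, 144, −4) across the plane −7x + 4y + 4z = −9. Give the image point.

(751/9, 1232/9, -100/9)

With n = (−7, 4, 4), the signed offset is (n·M − (-9))/|n|² = 72/81 = 8/9.
M' = M − 2t·n = (71, 144, −4) − (16/9)·(−7, 4, 4) = (751/9, 1232/9, −100/9).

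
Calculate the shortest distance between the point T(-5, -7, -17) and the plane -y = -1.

8

Normal vector n = (0, -1, 0), and n·(-5, -7, -17) - (-1) = 8.
|n| = √(0 + 1 + 0) = 1, so the distance is |8|/1 = 8.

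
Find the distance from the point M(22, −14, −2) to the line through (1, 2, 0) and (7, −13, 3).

√221

A direction vector is d = (6, −15, 3).
AP = (21, −16, −2); AP·d = 360, |AP|² = 701, |d|² = 270.
distance² = |AP|² − (AP·d)²/|d|² = 701 − 129600/270 = 221, so the distance is √221.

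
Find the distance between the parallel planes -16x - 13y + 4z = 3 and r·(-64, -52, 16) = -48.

5/7

Divide the second equation by 4 to match normals: -16x - 13y + 4z = -12.
Both planes have normal n = (-16, -13, 4), |n| = 21. Any point on the first plane is at distance |(-12) − 3|/|n| = 15/21 = 5/7 from the second.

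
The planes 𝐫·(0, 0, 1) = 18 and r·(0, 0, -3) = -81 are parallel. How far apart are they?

9

Divide the second equation by -3 to match normals: x₃ = 27.
With common normal n = (0, 0, 1) (|n| = 1), the distance is |18 − 27|/|n| = 9/1 = 9.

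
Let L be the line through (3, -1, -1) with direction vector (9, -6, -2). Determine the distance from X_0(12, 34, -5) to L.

√1201

Direction vector d = (9, -6, -2).
AP = (9, 35, -4); AP·d = -121, |AP|² = 1322, |d|² = 121.
distance² = |AP|² − (AP·d)²/|d|² = 1322 − 14641/121 = 1201, so the distance is √1201.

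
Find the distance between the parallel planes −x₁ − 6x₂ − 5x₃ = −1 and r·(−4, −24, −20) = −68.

8√62/31

Divide the second equation by 4 to match normals: −x₁ − 6x₂ − 5x₃ = -17.
With common normal n = (−1, −6, −5) (|n| = √62), the distance is |(-1) − (-17)|/|n| = 16/√62 = 8√62/31.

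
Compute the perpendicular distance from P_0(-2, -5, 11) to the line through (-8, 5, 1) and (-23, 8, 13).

2√59

A direction vector is d = (-15, 3, 12).
AP = (6, -10, 10); AP·d = 0, |AP|² = 236, |d|² = 378.
distance² = |AP|² − (AP·d)²/|d|² = 236 − 0/378 = 236, so the distance is 2√59.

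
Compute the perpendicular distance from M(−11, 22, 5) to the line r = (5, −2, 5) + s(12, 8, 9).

Direction vector d = (12, 8, 9).
AP = (−16, 24, 0), and AP × d = (216, 144, −416).
|AP × d|² = 240448 and |d|² = 289, so the distance is √(240448/289) = √832 = 8√13.

8√13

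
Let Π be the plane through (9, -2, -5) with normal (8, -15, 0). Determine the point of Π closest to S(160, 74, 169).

n = (8, -15, 0), |n|² = 289, and n·S − 102 = 68.
t = 68/289 = 4/17, so the foot is S − t·n = (160, 74, 169) − (4/17)·(8, -15, 0) = (2688/17, 1318/17, 169).

(2688/17, 1318/17, 169)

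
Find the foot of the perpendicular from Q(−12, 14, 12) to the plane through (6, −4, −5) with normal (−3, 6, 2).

The perpendicular from Q has direction n = (−3, 6, 2): r = (−12, 14, 12) + μ(−3, 6, 2).
Substitute into the plane: n·(Q + μn) = -52 gives 144 + 49μ = -52, so μ = -4.
Foot = (−12, 14, 12) + (-4)·(−3, 6, 2) = (0, −10, 4).

(0, -10, 4)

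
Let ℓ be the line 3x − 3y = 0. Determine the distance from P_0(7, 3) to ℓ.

d = |3·7 + (-3)·3 − 0| / √(9 + 9) = |12|/(3√2) = 2√2.

2√2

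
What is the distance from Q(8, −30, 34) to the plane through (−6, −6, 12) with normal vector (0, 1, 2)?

4√5

The plane has equation n·(r − (−6, −6, 12)) = 0, i.e. n·r = 18.
Then n·(8, −30, 34) − 18 = 20.
|n| = √(0 + 1 + 4) = √5, so the distance is |20|/√5 = 4√5.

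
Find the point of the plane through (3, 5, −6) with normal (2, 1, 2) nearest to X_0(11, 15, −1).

(3, 11, -9)

n = (2, 1, 2), |n|² = 9, and n·X_0 − (-1) = 36.
t = 36/9 = 4, so the foot is X_0 − t·n = (11, 15, −1) − 4·(2, 1, 2) = (3, 11, −9).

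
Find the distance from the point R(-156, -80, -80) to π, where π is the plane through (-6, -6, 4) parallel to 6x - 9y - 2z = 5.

6

Parallel planes share the normal n = (6, -9, -2); since (-6, -6, 4) lies on the plane, its equation is 6x - 9y - 2z = 10.
d = |6·(-156) + (-9)·(-80) + (-2)·(-80) − 10| / √(36 + 81 + 4) = |-66| / 11 = 6.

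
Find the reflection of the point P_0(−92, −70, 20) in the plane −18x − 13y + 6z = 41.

With n = (−18, −13, 6), the signed offset is (n·P_0 − 41)/|n|² = 2645/529 = 5.
P_0' = P_0 − 2t·n = (−92, −70, 20) − 10·(−18, −13, 6) = (88, 60, −40).

(88, 60, -40)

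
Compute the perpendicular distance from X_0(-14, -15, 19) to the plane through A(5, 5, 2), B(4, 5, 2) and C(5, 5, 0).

20

AB = (-1, 0, 0) and AC = (0, 0, -2), so a normal is n = AB × AC = (0, -2, 0).
Then n·(-14, -15, 19) - (-10) = 40.
|n| = √(0 + 4 + 0) = 2, so the distance is |40|/2 = 20.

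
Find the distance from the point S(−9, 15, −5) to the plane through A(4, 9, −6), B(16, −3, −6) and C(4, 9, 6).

AB = (12, −12, 0) and AC = (0, 0, 12), so a normal is n = AB × AC = (−144, −144, 0).
n = (−144, −144, 0); n·P − (-1872) = 1008; |n| = 144√2; distance = 1008/(144√2) = 7/√2.

7√2/2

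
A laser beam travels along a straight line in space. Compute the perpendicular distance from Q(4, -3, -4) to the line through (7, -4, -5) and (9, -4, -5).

A direction vector is d = (2, 0, 0).
AP = (-3, 1, 1); AP·d = -6, |AP|² = 11, |d|² = 4.
distance² = |AP|² − (AP·d)²/|d|² = 11 − 36/4 = 2, so the distance is √2.

√2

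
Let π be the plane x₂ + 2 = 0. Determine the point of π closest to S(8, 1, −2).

n = (0, 1, 0), |n|² = 1, and n·S − (-2) = 3.
t = 3/1 = 3, so the foot is S − t·n = (8, 1, −2) − 3·(0, 1, 0) = (8, −2, −2).

(8, -2, -2)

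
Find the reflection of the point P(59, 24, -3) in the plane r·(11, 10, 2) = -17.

n = (11, 10, 2), |n|² = 225, n·P − (-17) = 900, so t = 900/225 = 4.
Foot F = P − 4·n = (15, -16, -11); the reflection is 2F − P = (-29, -56, -19).

(-29, -56, -19)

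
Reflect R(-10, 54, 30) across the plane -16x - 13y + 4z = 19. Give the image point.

With n = (-16, -13, 4), the signed offset is (n·R − 19)/|n|² = -441/441 = -1.
R' = R − 2t·n = (-10, 54, 30) − (-2)·(-16, -13, 4) = (-42, 28, 38).

(-42, 28, 38)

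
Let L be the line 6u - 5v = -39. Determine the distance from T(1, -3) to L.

60√61/61

The normal to the line is n = (6, -5) with |n| = √61.
|n·T − (-39)| = |21 − (-39)| = 60, so the distance is 60/√61 = 60√61/61.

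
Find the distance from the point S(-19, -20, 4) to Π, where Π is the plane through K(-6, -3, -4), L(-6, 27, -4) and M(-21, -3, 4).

KL = (0, 30, 0) and KM = (-15, 0, 8), so a normal is n = KL × KM = (240, 0, 450).
Then n·(-19, -20, 4) - (-3240) = 480.
|n| = √(57600 + 0 + 202500) = 510, so the distance is |480|/510 = 16/17.

16/17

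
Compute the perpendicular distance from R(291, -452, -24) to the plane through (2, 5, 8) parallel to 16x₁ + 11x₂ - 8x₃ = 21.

Parallel planes share the normal n = (16, 11, -8); since (2, 5, 8) lies on the plane, its equation is 16x₁ + 11x₂ - 8x₃ = 23.
Then n·(291, -452, -24) - 23 = -147.
|n| = √(256 + 121 + 64) = 21, so the distance is |-147|/21 = 7.

7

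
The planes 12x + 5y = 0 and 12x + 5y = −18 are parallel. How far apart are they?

With common normal n = (12, 5, 0) (|n| = 13), the distance is |0 − (-18)|/|n| = 18/13.

18/13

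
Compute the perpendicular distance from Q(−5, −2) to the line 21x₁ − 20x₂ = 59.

124/29

d = |21·(-5) + (-20)·(-2) − 59| / √(441 + 400) = |-124|/29 = 124/29.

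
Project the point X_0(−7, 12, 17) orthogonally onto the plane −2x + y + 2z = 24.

(1, 8, 9)

n = (−2, 1, 2), |n|² = 9, and n·X_0 − 24 = 36.
t = 36/9 = 4, so the foot is X_0 − t·n = (−7, 12, 17) − 4·(−2, 1, 2) = (1, 8, 9).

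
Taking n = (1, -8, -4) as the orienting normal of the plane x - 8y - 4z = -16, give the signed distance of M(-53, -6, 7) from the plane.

n·M − (-16) = -17.
|n| = 9, so the signed distance is -17/9.

-17/9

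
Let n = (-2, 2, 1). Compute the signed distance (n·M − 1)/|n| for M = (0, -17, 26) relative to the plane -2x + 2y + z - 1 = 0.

-3

n·M − 1 = -9.
|n| = 3, so the signed distance is -9/3 = -3.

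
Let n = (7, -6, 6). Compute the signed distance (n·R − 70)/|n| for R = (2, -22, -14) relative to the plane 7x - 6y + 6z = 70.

n·R − 70 = -8.
|n| = 11, so the signed distance is -8/11.

-8/11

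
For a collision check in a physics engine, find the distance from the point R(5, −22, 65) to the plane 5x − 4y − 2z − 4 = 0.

Normal vector n = (5, −4, −2), and n·(5, −22, 65) − 4 = −21.
|n| = √(25 + 16 + 4) = 3√5, so the distance is |-21|/(3√5) = 7√5/5.

7/√5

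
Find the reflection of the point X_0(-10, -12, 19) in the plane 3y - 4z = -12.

(-10, 12, -13)

With n = (0, 3, -4), the signed offset is (n·X_0 − (-12))/|n|² = -100/25 = -4.
X_0' = X_0 − 2t·n = (-10, -12, 19) − (-8)·(0, 3, -4) = (-10, 12, -13).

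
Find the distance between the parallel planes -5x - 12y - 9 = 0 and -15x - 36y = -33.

20/13

Divide the second equation by 3 to match normals: -5x - 12y = -11.
With common normal n = (-5, -12, 0) (|n| = 13), the distance is |9 − (-11)|/|n| = 20/13.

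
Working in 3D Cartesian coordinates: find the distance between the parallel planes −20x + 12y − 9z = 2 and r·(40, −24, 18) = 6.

Divide the second equation by -2 to match normals: −20x + 12y − 9z = -3.
With common normal n = (−20, 12, −9) (|n| = 25), the distance is |2 − (-3)|/|n| = 5/25 = 1/5.

1/5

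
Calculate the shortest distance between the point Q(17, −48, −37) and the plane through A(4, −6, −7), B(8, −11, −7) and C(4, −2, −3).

AB = (4, −5, 0) and AC = (0, 4, 4), so a normal is n = AB × AC = (−20, −16, 16).
n = (−20, −16, 16); n·P − (-96) = -68; |n| = 4√57; distance = 68/(4√57) = 17√57/57.

17√57/57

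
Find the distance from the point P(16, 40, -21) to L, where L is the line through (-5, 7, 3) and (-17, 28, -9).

9√17

A direction vector is d = (-12, 21, -12).
AP = (21, 33, -24); AP·d = 729, |AP|² = 2106, |d|² = 729.
distance² = |AP|² − (AP·d)²/|d|² = 2106 − 531441/729 = 1377, so the distance is 9√17.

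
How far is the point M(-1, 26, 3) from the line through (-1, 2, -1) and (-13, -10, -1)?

A direction vector is d = (-12, -12, 0).
AP = (0, 24, 4), and AP × d = (48, -48, 288).
|AP × d|² = 87552 and |d|² = 288, so the distance is √(87552/288) = √304 = 4√19.

4√19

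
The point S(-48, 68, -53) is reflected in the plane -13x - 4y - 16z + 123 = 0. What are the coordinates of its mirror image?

n = (-13, -4, -16), |n|² = 441, n·S − (-123) = 1323, so t = 1323/441 = 3.
Foot F = S − 3·n = (-9, 80, -5); the reflection is 2F − S = (30, 92, 43).

(30, 92, 43)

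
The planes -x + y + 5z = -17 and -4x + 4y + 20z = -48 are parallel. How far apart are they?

5/(3√3)

Divide the second equation by 4 to match normals: -x + y + 5z = -12.
With common normal n = (-1, 1, 5) (|n| = 3√3), the distance is |(-17) − (-12)|/|n| = 5/(3√3) = 5√3/9.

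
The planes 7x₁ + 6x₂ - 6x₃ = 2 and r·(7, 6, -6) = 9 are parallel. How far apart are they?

7/11

Both planes have normal n = (7, 6, -6), |n| = 11. Any point on the first plane is at distance |9 − 2|/|n| = 7/11 from the second.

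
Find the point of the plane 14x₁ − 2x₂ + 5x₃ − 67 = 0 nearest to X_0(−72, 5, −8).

(-2, -5, 17)

The perpendicular from X_0 has direction n = (14, −2, 5): r = (−72, 5, −8) + λ(14, −2, 5).
Substitute into the plane: n·(X_0 + λn) = 67 gives -1058 + 225λ = 67, so λ = 5.
Foot = (−72, 5, −8) + 5·(14, −2, 5) = (−2, −5, 17).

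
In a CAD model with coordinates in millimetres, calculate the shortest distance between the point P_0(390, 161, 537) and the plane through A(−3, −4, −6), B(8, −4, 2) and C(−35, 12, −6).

9

AB = (11, 0, 8) and AC = (−32, 16, 0), so a normal is n = AB × AC = (−128, −256, 176).
Then n·(390, 161, 537) − 352 = 3024.
|n| = √(16384 + 65536 + 30976) = 336, so the distance is |3024|/336 = 9.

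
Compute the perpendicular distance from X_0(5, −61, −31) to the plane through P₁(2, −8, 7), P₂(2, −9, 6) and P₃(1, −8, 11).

9√2/2

P₁P₂ = (0, −1, −1) and P₁P₃ = (−1, 0, 4), so a normal is n = P₁P₂ × P₁P₃ = (−4, 1, −1).
Then n·(5, −61, −31) − (−23) = −27.
|n| = √(16 + 1 + 1) = 3√2, so the distance is |-27|/(3√2) = 9/√2.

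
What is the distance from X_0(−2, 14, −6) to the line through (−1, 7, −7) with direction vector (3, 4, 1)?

Direction vector d = (3, 4, 1).
AP = (−1, 7, 1); AP·d = 26, |AP|² = 51, |d|² = 26.
distance² = |AP|² − (AP·d)²/|d|² = 51 − 676/26 = 25, so the distance is 5.

5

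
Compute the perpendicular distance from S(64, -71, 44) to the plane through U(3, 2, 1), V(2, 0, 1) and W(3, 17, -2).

2√30/3

UV = (-1, -2, 0) and UW = (0, 15, -3), so a normal is n = UV × UW = (6, -3, -15).
Then n·(64, -71, 44) - (-3) = -60.
|n| = √(36 + 9 + 225) = 3√30, so the distance is |-60|/(3√30) = 2√30/3.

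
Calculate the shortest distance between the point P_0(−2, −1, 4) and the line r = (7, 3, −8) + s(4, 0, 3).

√241

Direction vector d = (4, 0, 3).
AP = (−9, −4, 12); AP·d = 0, |AP|² = 241, |d|² = 25.
distance² = |AP|² − (AP·d)²/|d|² = 241 − 0/25 = 241, so the distance is √241.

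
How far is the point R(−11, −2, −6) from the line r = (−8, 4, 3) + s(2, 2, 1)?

3√5

Direction vector d = (2, 2, 1).
AP = (−3, −6, −9); AP·d = -27, |AP|² = 126, |d|² = 9.
distance² = |AP|² − (AP·d)²/|d|² = 126 − 729/9 = 45, so the distance is 3√5.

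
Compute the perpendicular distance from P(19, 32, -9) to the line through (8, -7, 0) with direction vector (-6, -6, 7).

Direction vector d = (-6, -6, 7).
AP = (11, 39, -9), and AP × d = (219, -23, 168).
|AP × d|² = 76714 and |d|² = 121, so the distance is √(76714/121) = √634.

√634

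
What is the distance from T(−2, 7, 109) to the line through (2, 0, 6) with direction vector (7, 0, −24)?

Direction vector d = (7, 0, −24).
AP = (−4, 7, 103), and AP × d = (−168, 625, −49).
|AP × d|² = 421250 and |d|² = 625, so the distance is √(421250/625) = √674.

√674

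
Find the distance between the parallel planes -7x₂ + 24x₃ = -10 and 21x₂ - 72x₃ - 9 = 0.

7/25

Divide the second equation by -3 to match normals: -7x₂ + 24x₃ = -3.
Both planes have normal n = (0, -7, 24), |n| = 25. Any point on the first plane is at distance |(-3) − (-10)|/|n| = 7/25 from the second.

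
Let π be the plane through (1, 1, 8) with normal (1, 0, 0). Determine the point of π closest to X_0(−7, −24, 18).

(1, -24, 18)

The perpendicular from X_0 has direction n = (1, 0, 0): r = (−7, −24, 18) + λ(1, 0, 0).
Substitute into the plane: n·(X_0 + λn) = 1 gives -7 + 1λ = 1, so λ = 8.
Foot = (−7, −24, 18) + 8·(1, 0, 0) = (1, −24, 18).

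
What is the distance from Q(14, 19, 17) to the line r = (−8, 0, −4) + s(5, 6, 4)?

Direction vector d = (5, 6, 4).
AP = (22, 19, 21); AP·d = 308, |AP|² = 1286, |d|² = 77.
distance² = |AP|² − (AP·d)²/|d|² = 1286 − 94864/77 = 54, so the distance is 3√6.

3√6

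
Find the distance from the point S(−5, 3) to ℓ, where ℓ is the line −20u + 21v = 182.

d = |(-20)·(-5) + 21·3 − 182| / √(400 + 441) = |-19|/29 = 19/29.

19/29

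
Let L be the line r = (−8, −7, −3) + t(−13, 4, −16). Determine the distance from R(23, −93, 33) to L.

14√29

Direction vector d = (−13, 4, −16).
AP = (31, −86, 36); AP·d = -1323, |AP|² = 9653, |d|² = 441.
distance² = |AP|² − (AP·d)²/|d|² = 9653 − 1750329/441 = 5684, so the distance is 14√29.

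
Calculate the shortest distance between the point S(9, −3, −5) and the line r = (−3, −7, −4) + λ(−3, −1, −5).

3√14

Direction vector d = (−3, −1, −5).
AP = (12, 4, −1); AP·d = -35, |AP|² = 161, |d|² = 35.
distance² = |AP|² − (AP·d)²/|d|² = 161 − 1225/35 = 126, so the distance is 3√14.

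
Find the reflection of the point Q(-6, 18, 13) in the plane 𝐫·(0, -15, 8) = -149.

(-6, 276/17, 237/17)

n = (0, -15, 8), |n|² = 289, n·Q − (-149) = -17, so t = -17/289 = -1/17.
Foot F = Q − (-1/17)·n = (-6, 291/17, 229/17); the reflection is 2F − Q = (-6, 276/17, 237/17).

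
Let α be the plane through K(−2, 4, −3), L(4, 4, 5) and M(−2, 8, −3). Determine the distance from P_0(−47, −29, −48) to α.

9

KL = (6, 0, 8) and KM = (0, 4, 0), so a normal is n = KL × KM = (−32, 0, 24).
Then n·(−47, −29, −48) − (−8) = 360.
|n| = √(1024 + 0 + 576) = 40, so the distance is |360|/40 = 9.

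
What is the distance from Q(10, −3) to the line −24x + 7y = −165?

The normal to the line is n = (−24, 7) with |n| = 25.
|n·Q − (-165)| = |-261 − (-165)| = 96, so the distance is 96/25.

96/25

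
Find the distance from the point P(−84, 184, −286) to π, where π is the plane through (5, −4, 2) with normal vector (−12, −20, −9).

The plane has equation n·(r − (5, −4, 2)) = 0, i.e. n·r = 2.
n = (−12, −20, −9); n·P − 2 = -100; |n| = 25; distance = 100/25 = 4.

4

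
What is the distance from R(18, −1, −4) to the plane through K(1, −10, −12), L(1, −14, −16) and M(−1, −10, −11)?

5

KL = (0, −4, −4) and KM = (−2, 0, 1), so a normal is n = KL × KM = (−4, 8, −8).
d = |(-4)·18 + 8·(-1) + (-8)·(-4) − 12| / √(16 + 64 + 64) = |-60| / 12 = 5.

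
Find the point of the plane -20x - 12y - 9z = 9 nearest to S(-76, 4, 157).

n = (-20, -12, -9), |n|² = 625, and n·S − 9 = 50.
t = 50/625 = 2/25, so the foot is S − t·n = (-76, 4, 157) − (2/25)·(-20, -12, -9) = (-372/5, 124/25, 3943/25).

(-372/5, 124/25, 3943/25)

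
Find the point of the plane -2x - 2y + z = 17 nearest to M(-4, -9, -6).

The perpendicular from M has direction n = (-2, -2, 1): r = (-4, -9, -6) + t(-2, -2, 1).
Substitute into the plane: n·(M + tn) = 17 gives 20 + 9t = 17, so t = -1/3.
Foot = (-4, -9, -6) + (-1/3)·(-2, -2, 1) = (-10/3, -25/3, -19/3).

(-10/3, -25/3, -19/3)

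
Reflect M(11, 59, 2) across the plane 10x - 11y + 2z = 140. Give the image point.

(71, -7, 14)

n = (10, -11, 2), |n|² = 225, n·M − 140 = -675, so t = -675/225 = -3.
Foot F = M − (-3)·n = (41, 26, 8); the reflection is 2F − M = (71, -7, 14).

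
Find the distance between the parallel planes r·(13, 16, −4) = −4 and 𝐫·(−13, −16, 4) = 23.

Divide the second equation by -1 to match normals: 13x + 16y − 4z = -23.
Both planes have normal n = (13, 16, −4), |n| = 21. Any point on the first plane is at distance |(-23) − (-4)|/|n| = 19/21 from the second.

19/21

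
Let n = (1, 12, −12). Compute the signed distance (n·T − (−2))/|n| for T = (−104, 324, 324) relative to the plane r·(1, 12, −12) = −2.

n·T − (-2) = -102.
|n| = 17, so the signed distance is -102/17 = -6.

-6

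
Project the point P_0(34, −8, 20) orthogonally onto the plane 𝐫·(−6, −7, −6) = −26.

n = (−6, −7, −6), |n|² = 121, and n·P_0 − (-26) = -242.
t = -242/121 = -2, so the foot is P_0 − t·n = (34, −8, 20) − (-2)·(−6, −7, −6) = (22, −22, 8).

(22, -22, 8)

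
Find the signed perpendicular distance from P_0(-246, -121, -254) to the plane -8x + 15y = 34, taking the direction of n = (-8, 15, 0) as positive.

7

n·P_0 − 34 = 119.
|n| = 17, so the signed distance is 119/17 = 7.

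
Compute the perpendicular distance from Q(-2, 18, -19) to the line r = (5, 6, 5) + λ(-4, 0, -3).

3√41

Direction vector d = (-4, 0, -3).
AP = (-7, 12, -24); AP·d = 100, |AP|² = 769, |d|² = 25.
distance² = |AP|² − (AP·d)²/|d|² = 769 − 10000/25 = 369, so the distance is 3√41.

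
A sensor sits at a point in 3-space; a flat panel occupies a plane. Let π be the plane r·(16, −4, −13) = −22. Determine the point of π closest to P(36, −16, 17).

(20, -12, 30)

The perpendicular from P has direction n = (16, −4, −13): r = (36, −16, 17) + t(16, −4, −13).
Substitute into the plane: n·(P + tn) = -22 gives 419 + 441t = -22, so t = -1.
Foot = (36, −16, 17) + (-1)·(16, −4, −13) = (20, −12, 30).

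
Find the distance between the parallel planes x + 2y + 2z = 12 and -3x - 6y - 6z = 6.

Divide the second equation by -3 to match normals: x + 2y + 2z = -2.
With common normal n = (1, 2, 2) (|n| = 3), the distance is |12 − (-2)|/|n| = 14/3.

14/3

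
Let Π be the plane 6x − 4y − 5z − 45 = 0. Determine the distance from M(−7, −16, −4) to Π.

Normal vector n = (6, −4, −5), and n·(−7, −16, −4) − 45 = −3.
|n| = √(36 + 16 + 25) = √77, so the distance is |-3|/√77 = 3/√77.

3√77/77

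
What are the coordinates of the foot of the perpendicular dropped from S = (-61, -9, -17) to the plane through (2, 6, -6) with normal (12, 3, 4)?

(-1, 6, 3)

The perpendicular from S has direction n = (12, 3, 4): r = (-61, -9, -17) + t(12, 3, 4).
Substitute into the plane: n·(S + tn) = 18 gives -827 + 169t = 18, so t = 5.
Foot = (-61, -9, -17) + 5·(12, 3, 4) = (-1, 6, 3).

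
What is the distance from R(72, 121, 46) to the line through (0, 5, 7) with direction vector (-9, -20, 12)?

Direction vector d = (-9, -20, 12).
AP = (72, 116, 39); AP·d = -2500, |AP|² = 20161, |d|² = 625.
distance² = |AP|² − (AP·d)²/|d|² = 20161 − 6250000/625 = 10161, so the distance is 3√1129.

3√1129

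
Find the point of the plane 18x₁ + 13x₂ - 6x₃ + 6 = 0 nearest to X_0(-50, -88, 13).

(22, -36, -11)

The perpendicular from X_0 has direction n = (18, 13, -6): r = (-50, -88, 13) + λ(18, 13, -6).
Substitute into the plane: n·(X_0 + λn) = -6 gives -2122 + 529λ = -6, so λ = 4.
Foot = (-50, -88, 13) + 4·(18, 13, -6) = (22, -36, -11).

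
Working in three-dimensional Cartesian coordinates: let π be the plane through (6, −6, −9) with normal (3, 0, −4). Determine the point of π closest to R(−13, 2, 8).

The perpendicular from R has direction n = (3, 0, −4): r = (−13, 2, 8) + t(3, 0, −4).
Substitute into the plane: n·(R + tn) = 54 gives -71 + 25t = 54, so t = 5.
Foot = (−13, 2, 8) + 5·(3, 0, −4) = (2, 2, −12).

(2, 2, -12)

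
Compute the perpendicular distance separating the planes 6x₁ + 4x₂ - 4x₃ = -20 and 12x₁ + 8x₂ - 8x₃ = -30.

Divide the second equation by 2 to match normals: 6x₁ + 4x₂ - 4x₃ = -15.
With common normal n = (6, 4, -4) (|n| = 2√17), the distance is |(-20) − (-15)|/|n| = 5/(2√17) = 5√17/34.

5√17/34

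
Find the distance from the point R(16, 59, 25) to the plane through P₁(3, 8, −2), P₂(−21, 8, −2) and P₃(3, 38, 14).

P₁P₂ = (−24, 0, 0) and P₁P₃ = (0, 30, 16), so a normal is n = P₁P₂ × P₁P₃ = (0, 384, −720).
Then n·(16, 59, 25) − 4512 = 144.
|n| = √(0 + 147456 + 518400) = 816, so the distance is |144|/816 = 3/17.

3/17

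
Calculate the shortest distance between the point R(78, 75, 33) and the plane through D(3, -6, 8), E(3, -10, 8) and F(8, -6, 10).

25/√29

DE = (0, -4, 0) and DF = (5, 0, 2), so a normal is n = DE × DF = (-8, 0, 20).
d = |(-8)·78 + 20·33 − 136| / √(64 + 0 + 400) = |-100| / (4√29) = 25√29/29.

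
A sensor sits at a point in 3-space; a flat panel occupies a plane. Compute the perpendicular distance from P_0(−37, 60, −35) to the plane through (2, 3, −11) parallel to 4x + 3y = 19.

3

Parallel planes share the normal n = (4, 3, 0); since (2, 3, −11) lies on the plane, its equation is 4x + 3y = 17.
Then n·(−37, 60, −35) − 17 = 15.
|n| = √(16 + 9 + 0) = 5, so the distance is |15|/5 = 3.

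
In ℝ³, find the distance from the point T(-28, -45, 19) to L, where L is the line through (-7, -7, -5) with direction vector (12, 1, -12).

Direction vector d = (12, 1, -12).
AP = (-21, -38, 24); AP·d = -578, |AP|² = 2461, |d|² = 289.
distance² = |AP|² − (AP·d)²/|d|² = 2461 − 334084/289 = 1305, so the distance is 3√145.

3√145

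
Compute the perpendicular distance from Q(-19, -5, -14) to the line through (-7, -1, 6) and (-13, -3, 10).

A direction vector is d = (-6, -2, 4).
AP = (-12, -4, -20), and AP × d = (-56, 168, 0).
|AP × d|² = 31360 and |d|² = 56, so the distance is √(31360/56) = √560 = 4√35.

4√35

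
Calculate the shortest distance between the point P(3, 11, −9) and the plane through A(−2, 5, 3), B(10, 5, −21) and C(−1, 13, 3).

14/9

AB = (12, 0, −24) and AC = (1, 8, 0), so a normal is n = AB × AC = (192, −24, 96).
d = |192·3 + (-24)·11 + 96·(-9) − (-216)| / √(36864 + 576 + 9216) = |-336| / 216 = 14/9.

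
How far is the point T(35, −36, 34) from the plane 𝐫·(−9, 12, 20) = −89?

n = (−9, 12, 20); n·P − (-89) = 22; |n| = 25; distance = 22/25.

22/25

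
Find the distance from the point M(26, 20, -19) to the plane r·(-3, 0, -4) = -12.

2

Normal vector n = (-3, 0, -4), and n·(26, 20, -19) - (-12) = 10.
|n| = √(9 + 0 + 16) = 5, so the distance is |10|/5 = 2.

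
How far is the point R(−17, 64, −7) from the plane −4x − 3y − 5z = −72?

17√2/10

Normal vector n = (−4, −3, −5), and n·(−17, 64, −7) − (−72) = −17.
|n| = √(16 + 9 + 25) = 5√2, so the distance is |-17|/(5√2) = 17/(5√2).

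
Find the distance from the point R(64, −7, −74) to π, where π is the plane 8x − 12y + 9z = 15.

5

Normal vector n = (8, −12, 9), and n·(64, −7, −74) − 15 = −85.
|n| = √(64 + 144 + 81) = 17, so the distance is |-85|/17 = 5.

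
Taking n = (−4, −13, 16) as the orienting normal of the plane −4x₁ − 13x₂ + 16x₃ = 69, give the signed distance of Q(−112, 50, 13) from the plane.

n·Q − 69 = -63.
|n| = 21, so the signed distance is -63/21 = -3.

-3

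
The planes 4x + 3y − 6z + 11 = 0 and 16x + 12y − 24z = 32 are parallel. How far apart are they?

19/√61

Divide the second equation by 4 to match normals: 4x + 3y − 6z = 8.
Both planes have normal n = (4, 3, −6), |n| = √61. Any point on the first plane is at distance |8 − (-11)|/|n| = 19/√61 from the second.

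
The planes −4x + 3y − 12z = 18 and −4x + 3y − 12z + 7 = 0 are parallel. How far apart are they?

Both planes have normal n = (−4, 3, −12), |n| = 13. Any point on the first plane is at distance |(-7) − 18|/|n| = 25/13 from the second.

25/13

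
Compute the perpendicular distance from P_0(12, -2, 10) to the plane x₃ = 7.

d = |1·10 − 7| / √(0 + 0 + 1) = |3| / 1 = 3.

3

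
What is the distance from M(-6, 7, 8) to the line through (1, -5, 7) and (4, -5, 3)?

13

A direction vector is d = (3, 0, -4).
AP = (-7, 12, 1), and AP × d = (-48, -25, -36).
|AP × d|² = 4225 and |d|² = 25, so the distance is √(4225/25) = √169 = 13.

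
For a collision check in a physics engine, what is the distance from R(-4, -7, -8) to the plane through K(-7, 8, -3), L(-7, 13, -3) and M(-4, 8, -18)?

KL = (0, 5, 0) and KM = (3, 0, -15), so a normal is n = KL × KM = (-75, 0, -15).
Then n·(-4, -7, -8) - 570 = -150.
|n| = √(5625 + 0 + 225) = 15√26, so the distance is |-150|/(15√26) = 10/√26.

5√26/13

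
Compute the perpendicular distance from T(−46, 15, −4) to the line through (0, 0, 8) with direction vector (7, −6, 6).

Direction vector d = (7, −6, 6).
AP = (−46, 15, −12), and AP × d = (18, 192, 171).
|AP × d|² = 66429 and |d|² = 121, so the distance is √(66429/121) = √549 = 3√61.

3√61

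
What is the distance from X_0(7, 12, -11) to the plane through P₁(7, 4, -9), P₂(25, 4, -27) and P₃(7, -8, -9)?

√2

P₁P₂ = (18, 0, -18) and P₁P₃ = (0, -12, 0), so a normal is n = P₁P₂ × P₁P₃ = (-216, 0, -216).
n = (-216, 0, -216); n·P − 432 = 432; |n| = 216√2; distance = 432/(216√2) = √2.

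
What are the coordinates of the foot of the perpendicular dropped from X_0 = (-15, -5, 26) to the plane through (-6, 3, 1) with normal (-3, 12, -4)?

(-18, 7, 22)

n = (-3, 12, -4), |n|² = 169, and n·X_0 − 50 = -169.
t = -169/169 = -1, so the foot is X_0 − t·n = (-15, -5, 26) − (-1)·(-3, 12, -4) = (-18, 7, 22).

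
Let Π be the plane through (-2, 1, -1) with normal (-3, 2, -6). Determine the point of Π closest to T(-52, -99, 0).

(-388/7, -677/7, -48/7)

The perpendicular from T has direction n = (-3, 2, -6): r = (-52, -99, 0) + μ(-3, 2, -6).
Substitute into the plane: n·(T + μn) = 14 gives -42 + 49μ = 14, so μ = 8/7.
Foot = (-52, -99, 0) + (8/7)·(-3, 2, -6) = (-388/7, -677/7, -48/7).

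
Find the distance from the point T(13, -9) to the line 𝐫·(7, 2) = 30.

d = |7·13 + 2·(-9) − 30| / √(49 + 4) = |43|/√53 = 43√53/53.

43/√53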